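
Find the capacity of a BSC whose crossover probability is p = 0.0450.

For BSC with error probability p:
C = 1 - H(p) where H(p) is binary entropy
H(0.0450) = -0.0450 × log₂(0.0450) - 0.9550 × log₂(0.9550)
H(p) = 0.2648
C = 1 - 0.2648 = 0.7352 bits/use


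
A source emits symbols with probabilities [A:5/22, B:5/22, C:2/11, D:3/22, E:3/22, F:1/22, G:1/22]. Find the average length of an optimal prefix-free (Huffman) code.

Huffman tree construction:
Combine smallest probabilities repeatedly
Resulting codes:
  A: 00 (length 2)
  B: 01 (length 2)
  C: 111 (length 3)
  D: 101 (length 3)
  E: 110 (length 3)
  F: 1000 (length 4)
  G: 1001 (length 4)
Average length = Σ p(s) × length(s) = 2.6364 bits


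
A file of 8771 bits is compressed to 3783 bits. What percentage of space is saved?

Space savings = (1 - Compressed/Original) × 100%
= (1 - 3783/8771) × 100%
= 56.87%


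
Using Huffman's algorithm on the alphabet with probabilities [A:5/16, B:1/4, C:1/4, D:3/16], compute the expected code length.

Huffman tree construction:
Combine smallest probabilities repeatedly
Resulting codes:
  A: 11 (length 2)
  B: 01 (length 2)
  C: 10 (length 2)
  D: 00 (length 2)
Average length = Σ p(s) × length(s) = 2.0000 bits


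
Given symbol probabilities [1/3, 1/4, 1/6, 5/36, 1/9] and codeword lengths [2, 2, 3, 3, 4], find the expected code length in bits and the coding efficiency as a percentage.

Average length L = Σ p_i × l_i = 2.5278 bits
Entropy H = 2.2069 bits
Efficiency η = H/L × 100% = 87.31%


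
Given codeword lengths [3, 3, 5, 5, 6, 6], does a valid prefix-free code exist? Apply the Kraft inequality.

Kraft inequality: Σ 2^(-l_i) ≤ 1 for prefix-free code
Calculating: 2^(-3) + 2^(-3) + 2^(-5) + 2^(-5) + 2^(-6) + 2^(-6)
= 0.125 + 0.125 + 0.03125 + 0.03125 + 0.015625 + 0.015625
= 0.3438
Since 0.3438 ≤ 1, prefix-free code exists


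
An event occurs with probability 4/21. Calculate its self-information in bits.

Information content I(x) = -log₂(p(x))
I = -log₂(4/21) = -log₂(0.1905)
I = 2.3923 bits


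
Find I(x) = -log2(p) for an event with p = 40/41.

Information content I(x) = -log₂(p(x))
I = -log₂(40/41) = -log₂(0.9756)
I = 0.0356 bits


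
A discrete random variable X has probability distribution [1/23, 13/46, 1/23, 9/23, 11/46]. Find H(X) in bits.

H(X) = -Σ p(x) log₂ p(x)
  -1/23 × log₂(1/23) = 0.1967
  -13/46 × log₂(13/46) = 0.5152
  -1/23 × log₂(1/23) = 0.1967
  -9/23 × log₂(9/23) = 0.5297
  -11/46 × log₂(11/46) = 0.4936
H(X) = 1.9319 bits


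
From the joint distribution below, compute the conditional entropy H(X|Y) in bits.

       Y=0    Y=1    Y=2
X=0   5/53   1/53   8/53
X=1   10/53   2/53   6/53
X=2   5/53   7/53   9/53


H(X|Y) = Σ_y p(y) H(X|Y=y)
  p(Y=0) = 20/53, H(X|Y=0) = 1.5000
  p(Y=1) = 10/53, H(X|Y=1) = 1.1568
  p(Y=2) = 23/53, H(X|Y=2) = 1.5653
H(X|Y) = 0.3774×1.5000 + 0.1887×1.1568 + 0.4340×1.5653 = 1.4636 bits


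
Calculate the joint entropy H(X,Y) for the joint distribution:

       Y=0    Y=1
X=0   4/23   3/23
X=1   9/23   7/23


H(X,Y) = -Σ p(x,y) log₂ p(x,y)
  p(0,0)=4/23: -0.1739 × log₂(0.1739) = 0.4389
  p(0,1)=3/23: -0.1304 × log₂(0.1304) = 0.3833
  p(1,0)=9/23: -0.3913 × log₂(0.3913) = 0.5297
  p(1,1)=7/23: -0.3043 × log₂(0.3043) = 0.5223
H(X,Y) = 1.8742 bits


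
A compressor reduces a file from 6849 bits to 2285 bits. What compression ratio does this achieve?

Compression ratio = Original / Compressed
= 6849 / 2285 = 3.00:1


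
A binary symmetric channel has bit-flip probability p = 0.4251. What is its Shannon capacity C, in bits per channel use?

For BSC with error probability p:
C = 1 - H(p) where H(p) is binary entropy
H(0.4251) = -0.4251 × log₂(0.4251) - 0.5749 × log₂(0.5749)
H(p) = 0.9838
C = 1 - 0.9838 = 0.0162 bits/use


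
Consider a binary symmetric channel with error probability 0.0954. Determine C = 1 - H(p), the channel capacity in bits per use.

For BSC with error probability p:
C = 1 - H(p) where H(p) is binary entropy
H(0.0954) = -0.0954 × log₂(0.0954) - 0.9046 × log₂(0.9046)
H(p) = 0.4542
C = 1 - 0.4542 = 0.5458 bits/use


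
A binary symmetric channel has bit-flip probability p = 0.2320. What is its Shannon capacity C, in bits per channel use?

For BSC with error probability p:
C = 1 - H(p) where H(p) is binary entropy
H(0.2320) = -0.2320 × log₂(0.2320) - 0.7680 × log₂(0.7680)
H(p) = 0.7815
C = 1 - 0.7815 = 0.2185 bits/use


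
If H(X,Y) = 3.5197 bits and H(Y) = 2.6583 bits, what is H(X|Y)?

Chain rule: H(X,Y) = H(X|Y) + H(Y)
H(X|Y) = H(X,Y) - H(Y) = 3.5197 - 2.6583 = 0.8614 bits


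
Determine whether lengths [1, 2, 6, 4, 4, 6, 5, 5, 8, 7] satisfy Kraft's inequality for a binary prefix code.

Kraft inequality: Σ 2^(-l_i) ≤ 1 for prefix-free code
Calculating: 2^(-1) + 2^(-2) + 2^(-6) + 2^(-4) + 2^(-4) + 2^(-6) + 2^(-5) + 2^(-5) + 2^(-8) + 2^(-7)
= 0.5 + 0.25 + 0.015625 + 0.0625 + 0.0625 + 0.015625 + 0.03125 + 0.03125 + 0.00390625 + 0.0078125
= 0.9805
Since 0.9805 ≤ 1, prefix-free code exists


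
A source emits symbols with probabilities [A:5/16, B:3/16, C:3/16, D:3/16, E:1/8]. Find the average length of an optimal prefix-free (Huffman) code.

Huffman tree construction:
Combine smallest probabilities repeatedly
Resulting codes:
  A: 10 (length 2)
  B: 111 (length 3)
  C: 00 (length 2)
  D: 01 (length 2)
  E: 110 (length 3)
Average length = Σ p(s) × length(s) = 2.3125 bits


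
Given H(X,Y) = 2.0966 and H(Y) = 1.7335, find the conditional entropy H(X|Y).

Chain rule: H(X,Y) = H(X|Y) + H(Y)
H(X|Y) = H(X,Y) - H(Y) = 2.0966 - 1.7335 = 0.3631 bits


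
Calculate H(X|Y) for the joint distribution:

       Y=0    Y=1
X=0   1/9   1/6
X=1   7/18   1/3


H(X|Y) = Σ_y p(y) H(X|Y=y)
  p(Y=0) = 1/2, H(X|Y=0) = 0.7642
  p(Y=1) = 1/2, H(X|Y=1) = 0.9183
H(X|Y) = 0.5000×0.7642 + 0.5000×0.9183 = 0.8413 bits


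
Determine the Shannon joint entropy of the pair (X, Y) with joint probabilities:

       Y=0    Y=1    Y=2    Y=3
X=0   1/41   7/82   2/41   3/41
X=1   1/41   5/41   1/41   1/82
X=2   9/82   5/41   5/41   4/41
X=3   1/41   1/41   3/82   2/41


H(X,Y) = -Σ p(x,y) log₂ p(x,y)
  p(0,0)=1/41: -0.0244 × log₂(0.0244) = 0.1307
  p(0,1)=7/82: -0.0854 × log₂(0.0854) = 0.3031
  p(0,2)=2/41: -0.0488 × log₂(0.0488) = 0.2126
  p(0,3)=3/41: -0.0732 × log₂(0.0732) = 0.2760
  p(1,0)=1/41: -0.0244 × log₂(0.0244) = 0.1307
  p(1,1)=5/41: -0.1220 × log₂(0.1220) = 0.3702
  p(1,2)=1/41: -0.0244 × log₂(0.0244) = 0.1307
  p(1,3)=1/82: -0.0122 × log₂(0.0122) = 0.0775
  p(2,0)=9/82: -0.1098 × log₂(0.1098) = 0.3499
  p(2,1)=5/41: -0.1220 × log₂(0.1220) = 0.3702
  p(2,2)=5/41: -0.1220 × log₂(0.1220) = 0.3702
  p(2,3)=4/41: -0.0976 × log₂(0.0976) = 0.3276
  p(3,0)=1/41: -0.0244 × log₂(0.0244) = 0.1307
  p(3,1)=1/41: -0.0244 × log₂(0.0244) = 0.1307
  p(3,2)=3/82: -0.0366 × log₂(0.0366) = 0.1746
  p(3,3)=2/41: -0.0488 × log₂(0.0488) = 0.2126
H(X,Y) = 3.6978 bits


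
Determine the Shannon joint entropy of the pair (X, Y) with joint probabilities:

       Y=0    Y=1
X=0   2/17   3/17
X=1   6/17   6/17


H(X,Y) = -Σ p(x,y) log₂ p(x,y)
  p(0,0)=2/17: -0.1176 × log₂(0.1176) = 0.3632
  p(0,1)=3/17: -0.1765 × log₂(0.1765) = 0.4416
  p(1,0)=6/17: -0.3529 × log₂(0.3529) = 0.5303
  p(1,1)=6/17: -0.3529 × log₂(0.3529) = 0.5303
H(X,Y) = 1.8654 bits


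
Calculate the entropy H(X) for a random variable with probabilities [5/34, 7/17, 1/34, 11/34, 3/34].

H(X) = -Σ p(x) log₂ p(x)
  -5/34 × log₂(5/34) = 0.4067
  -7/17 × log₂(7/17) = 0.5271
  -1/34 × log₂(1/34) = 0.1496
  -11/34 × log₂(11/34) = 0.5267
  -3/34 × log₂(3/34) = 0.3090
H(X) = 1.9192 bits


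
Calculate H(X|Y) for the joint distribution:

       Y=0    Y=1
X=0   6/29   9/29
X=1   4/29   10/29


H(X|Y) = Σ_y p(y) H(X|Y=y)
  p(Y=0) = 10/29, H(X|Y=0) = 0.9710
  p(Y=1) = 19/29, H(X|Y=1) = 0.9980
H(X|Y) = 0.3448×0.9710 + 0.6552×0.9980 = 0.9887 bits


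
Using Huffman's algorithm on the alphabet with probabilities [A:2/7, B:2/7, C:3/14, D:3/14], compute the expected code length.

Huffman tree construction:
Combine smallest probabilities repeatedly
Resulting codes:
  A: 10 (length 2)
  B: 11 (length 2)
  C: 00 (length 2)
  D: 01 (length 2)
Average length = Σ p(s) × length(s) = 2.0000 bits


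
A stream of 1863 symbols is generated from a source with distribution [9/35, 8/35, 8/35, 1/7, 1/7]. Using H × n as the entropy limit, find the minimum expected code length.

Entropy H = 2.2793 bits/symbol
Minimum bits = H × n = 2.2793 × 1863
= 4246.38 bits


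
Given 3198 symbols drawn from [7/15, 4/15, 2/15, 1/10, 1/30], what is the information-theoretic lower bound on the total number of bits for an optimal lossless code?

Entropy H = 1.9050 bits/symbol
Minimum bits = H × n = 1.9050 × 3198
= 6092.07 bits


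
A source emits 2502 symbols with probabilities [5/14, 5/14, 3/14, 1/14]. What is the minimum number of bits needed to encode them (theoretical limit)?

Entropy H = 1.8092 bits/symbol
Minimum bits = H × n = 1.8092 × 2502
= 4526.62 bits


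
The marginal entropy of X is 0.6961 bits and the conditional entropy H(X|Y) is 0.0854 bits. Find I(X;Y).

I(X;Y) = H(X) - H(X|Y)
I(X;Y) = 0.6961 - 0.0854 = 0.6107 bits


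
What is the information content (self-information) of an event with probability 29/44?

Information content I(x) = -log₂(p(x))
I = -log₂(29/44) = -log₂(0.6591)
I = 0.6015 bits


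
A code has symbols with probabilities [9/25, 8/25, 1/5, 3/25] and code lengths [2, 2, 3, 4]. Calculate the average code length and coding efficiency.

Average length L = Σ p_i × l_i = 2.4400 bits
Entropy H = 1.8881 bits
Efficiency η = H/L × 100% = 77.38%


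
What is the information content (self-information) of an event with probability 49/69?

Information content I(x) = -log₂(p(x))
I = -log₂(49/69) = -log₂(0.7101)
I = 0.4938 bits


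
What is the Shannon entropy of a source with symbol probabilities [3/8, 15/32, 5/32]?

H(X) = -Σ p(x) log₂ p(x)
  -3/8 × log₂(3/8) = 0.5306
  -15/32 × log₂(15/32) = 0.5124
  -5/32 × log₂(5/32) = 0.4184
H(X) = 1.4615 bits


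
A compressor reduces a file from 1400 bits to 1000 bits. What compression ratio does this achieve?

Compression ratio = Original / Compressed
= 1400 / 1000 = 1.40:1


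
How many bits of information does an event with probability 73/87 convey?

Information content I(x) = -log₂(p(x))
I = -log₂(73/87) = -log₂(0.8391)
I = 0.2531 bits


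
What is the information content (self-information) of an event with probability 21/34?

Information content I(x) = -log₂(p(x))
I = -log₂(21/34) = -log₂(0.6176)
I = 0.6951 bits


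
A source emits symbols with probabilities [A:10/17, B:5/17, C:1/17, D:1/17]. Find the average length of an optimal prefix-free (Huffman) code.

Huffman tree construction:
Combine smallest probabilities repeatedly
Resulting codes:
  A: 1 (length 1)
  B: 01 (length 2)
  C: 000 (length 3)
  D: 001 (length 3)
Average length = Σ p(s) × length(s) = 1.5294 bits


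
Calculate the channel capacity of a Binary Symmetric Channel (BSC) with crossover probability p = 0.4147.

For BSC with error probability p:
C = 1 - H(p) where H(p) is binary entropy
H(0.4147) = -0.4147 × log₂(0.4147) - 0.5853 × log₂(0.5853)
H(p) = 0.9789
C = 1 - 0.9789 = 0.0211 bits/use


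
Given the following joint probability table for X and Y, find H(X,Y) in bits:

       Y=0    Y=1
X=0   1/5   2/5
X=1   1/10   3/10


H(X,Y) = -Σ p(x,y) log₂ p(x,y)
  p(0,0)=1/5: -0.2000 × log₂(0.2000) = 0.4644
  p(0,1)=2/5: -0.4000 × log₂(0.4000) = 0.5288
  p(1,0)=1/10: -0.1000 × log₂(0.1000) = 0.3322
  p(1,1)=3/10: -0.3000 × log₂(0.3000) = 0.5211
H(X,Y) = 1.8464 bits


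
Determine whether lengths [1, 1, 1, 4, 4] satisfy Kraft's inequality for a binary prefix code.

Kraft inequality: Σ 2^(-l_i) ≤ 1 for prefix-free code
Calculating: 2^(-1) + 2^(-1) + 2^(-1) + 2^(-4) + 2^(-4)
= 0.5 + 0.5 + 0.5 + 0.0625 + 0.0625
= 1.6250
Since 1.6250 > 1, prefix-free code does not exist


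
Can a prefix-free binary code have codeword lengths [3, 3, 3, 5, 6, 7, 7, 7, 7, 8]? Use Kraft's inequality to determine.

Kraft inequality: Σ 2^(-l_i) ≤ 1 for prefix-free code
Calculating: 2^(-3) + 2^(-3) + 2^(-3) + 2^(-5) + 2^(-6) + 2^(-7) + 2^(-7) + 2^(-7) + 2^(-7) + 2^(-8)
= 0.125 + 0.125 + 0.125 + 0.03125 + 0.015625 + 0.0078125 + 0.0078125 + 0.0078125 + 0.0078125 + 0.00390625
= 0.4570
Since 0.4570 ≤ 1, prefix-free code exists


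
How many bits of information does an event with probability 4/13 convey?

Information content I(x) = -log₂(p(x))
I = -log₂(4/13) = -log₂(0.3077)
I = 1.7004 bits


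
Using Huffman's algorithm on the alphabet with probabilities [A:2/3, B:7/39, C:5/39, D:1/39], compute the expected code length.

Huffman tree construction:
Combine smallest probabilities repeatedly
Resulting codes:
  A: 1 (length 1)
  B: 01 (length 2)
  C: 001 (length 3)
  D: 000 (length 3)
Average length = Σ p(s) × length(s) = 1.4872 bits


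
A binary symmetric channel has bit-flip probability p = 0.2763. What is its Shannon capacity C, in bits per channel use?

For BSC with error probability p:
C = 1 - H(p) where H(p) is binary entropy
H(0.2763) = -0.2763 × log₂(0.2763) - 0.7237 × log₂(0.7237)
H(p) = 0.8504
C = 1 - 0.8504 = 0.1496 bits/use


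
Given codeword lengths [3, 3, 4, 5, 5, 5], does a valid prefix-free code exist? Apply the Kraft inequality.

Kraft inequality: Σ 2^(-l_i) ≤ 1 for prefix-free code
Calculating: 2^(-3) + 2^(-3) + 2^(-4) + 2^(-5) + 2^(-5) + 2^(-5)
= 0.125 + 0.125 + 0.0625 + 0.03125 + 0.03125 + 0.03125
= 0.4062
Since 0.4062 ≤ 1, prefix-free code exists


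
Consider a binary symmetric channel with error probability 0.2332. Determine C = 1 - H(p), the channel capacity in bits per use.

For BSC with error probability p:
C = 1 - H(p) where H(p) is binary entropy
H(0.2332) = -0.2332 × log₂(0.2332) - 0.7668 × log₂(0.7668)
H(p) = 0.7835
C = 1 - 0.7835 = 0.2165 bits/use


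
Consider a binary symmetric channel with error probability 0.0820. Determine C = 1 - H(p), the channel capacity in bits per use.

For BSC with error probability p:
C = 1 - H(p) where H(p) is binary entropy
H(0.0820) = -0.0820 × log₂(0.0820) - 0.9180 × log₂(0.9180)
H(p) = 0.4092
C = 1 - 0.4092 = 0.5908 bits/use


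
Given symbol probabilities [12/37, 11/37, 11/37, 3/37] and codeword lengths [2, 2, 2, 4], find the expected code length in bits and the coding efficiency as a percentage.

Average length L = Σ p_i × l_i = 2.1622 bits
Entropy H = 1.8613 bits
Efficiency η = H/L × 100% = 86.08%


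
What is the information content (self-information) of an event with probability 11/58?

Information content I(x) = -log₂(p(x))
I = -log₂(11/58) = -log₂(0.1897)
I = 2.3985 bits


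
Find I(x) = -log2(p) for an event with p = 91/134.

Information content I(x) = -log₂(p(x))
I = -log₂(91/134) = -log₂(0.6791)
I = 0.5583 bits


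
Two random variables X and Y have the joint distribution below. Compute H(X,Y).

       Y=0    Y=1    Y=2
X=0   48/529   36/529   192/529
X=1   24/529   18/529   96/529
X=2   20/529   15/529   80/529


H(X,Y) = -Σ p(x,y) log₂ p(x,y)
  p(0,0)=48/529: -0.0907 × log₂(0.0907) = 0.3141
  p(0,1)=36/529: -0.0681 × log₂(0.0681) = 0.2639
  p(0,2)=192/529: -0.3629 × log₂(0.3629) = 0.5307
  p(1,0)=24/529: -0.0454 × log₂(0.0454) = 0.2024
  p(1,1)=18/529: -0.0340 × log₂(0.0340) = 0.1660
  p(1,2)=96/529: -0.1815 × log₂(0.1815) = 0.4468
  p(2,0)=20/529: -0.0378 × log₂(0.0378) = 0.1786
  p(2,1)=15/529: -0.0284 × log₂(0.0284) = 0.1458
  p(2,2)=80/529: -0.1512 × log₂(0.1512) = 0.4121
H(X,Y) = 2.6604 bits


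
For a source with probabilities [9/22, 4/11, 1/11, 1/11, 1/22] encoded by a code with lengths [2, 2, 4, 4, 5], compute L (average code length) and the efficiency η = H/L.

Average length L = Σ p_i × l_i = 2.5000 bits
Entropy H = 1.8899 bits
Efficiency η = H/L × 100% = 75.60%


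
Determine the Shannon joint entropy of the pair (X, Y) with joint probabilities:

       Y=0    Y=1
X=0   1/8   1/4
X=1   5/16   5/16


H(X,Y) = -Σ p(x,y) log₂ p(x,y)
  p(0,0)=1/8: -0.1250 × log₂(0.1250) = 0.3750
  p(0,1)=1/4: -0.2500 × log₂(0.2500) = 0.5000
  p(1,0)=5/16: -0.3125 × log₂(0.3125) = 0.5244
  p(1,1)=5/16: -0.3125 × log₂(0.3125) = 0.5244
H(X,Y) = 1.9238 bits


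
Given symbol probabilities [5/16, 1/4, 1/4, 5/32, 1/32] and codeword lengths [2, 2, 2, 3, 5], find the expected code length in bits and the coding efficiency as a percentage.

Average length L = Σ p_i × l_i = 2.2500 bits
Entropy H = 2.0991 bits
Efficiency η = H/L × 100% = 93.29%


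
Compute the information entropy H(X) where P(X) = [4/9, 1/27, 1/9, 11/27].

H(X) = -Σ p(x) log₂ p(x)
  -4/9 × log₂(4/9) = 0.5200
  -1/27 × log₂(1/27) = 0.1761
  -1/9 × log₂(1/9) = 0.3522
  -11/27 × log₂(11/27) = 0.5278
H(X) = 1.5761 bits


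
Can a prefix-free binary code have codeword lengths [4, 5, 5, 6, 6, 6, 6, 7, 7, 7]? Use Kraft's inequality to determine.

Kraft inequality: Σ 2^(-l_i) ≤ 1 for prefix-free code
Calculating: 2^(-4) + 2^(-5) + 2^(-5) + 2^(-6) + 2^(-6) + 2^(-6) + 2^(-6) + 2^(-7) + 2^(-7) + 2^(-7)
= 0.0625 + 0.03125 + 0.03125 + 0.015625 + 0.015625 + 0.015625 + 0.015625 + 0.0078125 + 0.0078125 + 0.0078125
= 0.2109
Since 0.2109 ≤ 1, prefix-free code exists


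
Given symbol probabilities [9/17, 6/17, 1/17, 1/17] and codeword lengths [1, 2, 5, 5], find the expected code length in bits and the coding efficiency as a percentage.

Average length L = Σ p_i × l_i = 1.8235 bits
Entropy H = 1.4969 bits
Efficiency η = H/L × 100% = 82.09%


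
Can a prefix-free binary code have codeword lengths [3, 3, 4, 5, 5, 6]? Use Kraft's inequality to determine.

Kraft inequality: Σ 2^(-l_i) ≤ 1 for prefix-free code
Calculating: 2^(-3) + 2^(-3) + 2^(-4) + 2^(-5) + 2^(-5) + 2^(-6)
= 0.125 + 0.125 + 0.0625 + 0.03125 + 0.03125 + 0.015625
= 0.3906
Since 0.3906 ≤ 1, prefix-free code exists


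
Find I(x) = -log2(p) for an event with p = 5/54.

Information content I(x) = -log₂(p(x))
I = -log₂(5/54) = -log₂(0.0926)
I = 3.4330 bits


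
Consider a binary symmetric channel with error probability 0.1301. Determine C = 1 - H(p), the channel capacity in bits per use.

For BSC with error probability p:
C = 1 - H(p) where H(p) is binary entropy
H(0.1301) = -0.1301 × log₂(0.1301) - 0.8699 × log₂(0.8699)
H(p) = 0.5577
C = 1 - 0.5577 = 0.4423 bits/use


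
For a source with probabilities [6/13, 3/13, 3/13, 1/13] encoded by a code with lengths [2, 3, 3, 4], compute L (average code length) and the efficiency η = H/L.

Average length L = Σ p_i × l_i = 2.6154 bits
Entropy H = 1.7759 bits
Efficiency η = H/L × 100% = 67.90%


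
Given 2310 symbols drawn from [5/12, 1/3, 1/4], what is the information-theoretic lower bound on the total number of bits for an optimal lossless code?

Entropy H = 1.5546 bits/symbol
Minimum bits = H × n = 1.5546 × 2310
= 3591.09 bits


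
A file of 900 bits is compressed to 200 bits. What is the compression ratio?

Compression ratio = Original / Compressed
= 900 / 200 = 4.50:1


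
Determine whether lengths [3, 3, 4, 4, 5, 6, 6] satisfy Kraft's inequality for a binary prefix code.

Kraft inequality: Σ 2^(-l_i) ≤ 1 for prefix-free code
Calculating: 2^(-3) + 2^(-3) + 2^(-4) + 2^(-4) + 2^(-5) + 2^(-6) + 2^(-6)
= 0.125 + 0.125 + 0.0625 + 0.0625 + 0.03125 + 0.015625 + 0.015625
= 0.4375
Since 0.4375 ≤ 1, prefix-free code exists


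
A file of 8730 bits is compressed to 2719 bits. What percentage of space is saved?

Space savings = (1 - Compressed/Original) × 100%
= (1 - 2719/8730) × 100%
= 68.85%


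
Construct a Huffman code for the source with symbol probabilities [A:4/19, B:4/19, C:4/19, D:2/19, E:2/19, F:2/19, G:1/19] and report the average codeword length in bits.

Huffman tree construction:
Combine smallest probabilities repeatedly
Resulting codes:
  A: 111 (length 3)
  B: 00 (length 2)
  C: 01 (length 2)
  D: 1101 (length 4)
  E: 100 (length 3)
  F: 101 (length 3)
  G: 1100 (length 4)
Average length = Σ p(s) × length(s) = 2.7368 bits


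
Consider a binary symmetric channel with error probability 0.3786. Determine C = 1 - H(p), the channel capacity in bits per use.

For BSC with error probability p:
C = 1 - H(p) where H(p) is binary entropy
H(0.3786) = -0.3786 × log₂(0.3786) - 0.6214 × log₂(0.6214)
H(p) = 0.9570
C = 1 - 0.9570 = 0.0430 bits/use


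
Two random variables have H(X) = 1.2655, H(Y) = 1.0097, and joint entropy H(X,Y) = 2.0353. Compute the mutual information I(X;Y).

I(X;Y) = H(X) + H(Y) - H(X,Y)
I(X;Y) = 1.2655 + 1.0097 - 2.0353 = 0.2399 bits


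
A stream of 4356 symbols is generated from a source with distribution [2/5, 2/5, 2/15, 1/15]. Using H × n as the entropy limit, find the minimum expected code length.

Entropy H = 1.7056 bits/symbol
Minimum bits = H × n = 1.7056 × 4356
= 7429.54 bits


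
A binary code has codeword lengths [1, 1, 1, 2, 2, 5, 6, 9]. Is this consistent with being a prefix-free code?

Kraft inequality: Σ 2^(-l_i) ≤ 1 for prefix-free code
Calculating: 2^(-1) + 2^(-1) + 2^(-1) + 2^(-2) + 2^(-2) + 2^(-5) + 2^(-6) + 2^(-9)
= 0.5 + 0.5 + 0.5 + 0.25 + 0.25 + 0.03125 + 0.015625 + 0.001953125
= 2.0488
Since 2.0488 > 1, prefix-free code does not exist


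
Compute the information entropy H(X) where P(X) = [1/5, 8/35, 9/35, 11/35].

H(X) = -Σ p(x) log₂ p(x)
  -1/5 × log₂(1/5) = 0.4644
  -8/35 × log₂(8/35) = 0.4867
  -9/35 × log₂(9/35) = 0.5038
  -11/35 × log₂(11/35) = 0.5248
H(X) = 1.9797 bits


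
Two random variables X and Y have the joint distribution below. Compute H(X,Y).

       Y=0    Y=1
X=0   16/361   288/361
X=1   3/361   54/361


H(X,Y) = -Σ p(x,y) log₂ p(x,y)
  p(0,0)=16/361: -0.0443 × log₂(0.0443) = 0.1993
  p(0,1)=288/361: -0.7978 × log₂(0.7978) = 0.2600
  p(1,0)=3/361: -0.0083 × log₂(0.0083) = 0.0574
  p(1,1)=54/361: -0.1496 × log₂(0.1496) = 0.4100
H(X,Y) = 0.9267 bits


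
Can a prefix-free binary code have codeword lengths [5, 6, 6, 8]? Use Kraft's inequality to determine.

Kraft inequality: Σ 2^(-l_i) ≤ 1 for prefix-free code
Calculating: 2^(-5) + 2^(-6) + 2^(-6) + 2^(-8)
= 0.03125 + 0.015625 + 0.015625 + 0.00390625
= 0.0664
Since 0.0664 ≤ 1, prefix-free code exists


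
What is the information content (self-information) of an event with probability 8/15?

Information content I(x) = -log₂(p(x))
I = -log₂(8/15) = -log₂(0.5333)
I = 0.9069 bits


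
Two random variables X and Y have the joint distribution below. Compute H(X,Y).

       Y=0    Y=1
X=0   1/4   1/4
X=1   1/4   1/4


H(X,Y) = -Σ p(x,y) log₂ p(x,y)
  p(0,0)=1/4: -0.2500 × log₂(0.2500) = 0.5000
  p(0,1)=1/4: -0.2500 × log₂(0.2500) = 0.5000
  p(1,0)=1/4: -0.2500 × log₂(0.2500) = 0.5000
  p(1,1)=1/4: -0.2500 × log₂(0.2500) = 0.5000
H(X,Y) = 2.0000 bits


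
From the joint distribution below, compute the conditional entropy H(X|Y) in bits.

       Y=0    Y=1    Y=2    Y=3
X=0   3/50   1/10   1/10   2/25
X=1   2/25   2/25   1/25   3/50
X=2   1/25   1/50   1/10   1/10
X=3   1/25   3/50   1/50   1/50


H(X|Y) = Σ_y p(y) H(X|Y=y)
  p(Y=0) = 11/50, H(X|Y=0) = 1.9363
  p(Y=1) = 13/50, H(X|Y=1) = 1.8262
  p(Y=2) = 13/50, H(X|Y=2) = 1.7605
  p(Y=3) = 13/50, H(X|Y=3) = 1.8262
H(X|Y) = 0.2200×1.9363 + 0.2600×1.8262 + 0.2600×1.7605 + 0.2600×1.8262 = 1.8334 bits


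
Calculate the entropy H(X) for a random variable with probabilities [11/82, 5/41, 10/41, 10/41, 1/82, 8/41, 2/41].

H(X) = -Σ p(x) log₂ p(x)
  -11/82 × log₂(11/82) = 0.3888
  -5/41 × log₂(5/41) = 0.3702
  -10/41 × log₂(10/41) = 0.4965
  -10/41 × log₂(10/41) = 0.4965
  -1/82 × log₂(1/82) = 0.0775
  -8/41 × log₂(8/41) = 0.4600
  -2/41 × log₂(2/41) = 0.2126
H(X) = 2.5021 bits


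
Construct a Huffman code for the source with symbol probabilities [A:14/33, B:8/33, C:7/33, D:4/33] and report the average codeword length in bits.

Huffman tree construction:
Combine smallest probabilities repeatedly
Resulting codes:
  A: 0 (length 1)
  B: 10 (length 2)
  C: 111 (length 3)
  D: 110 (length 3)
Average length = Σ p(s) × length(s) = 1.9091 bits


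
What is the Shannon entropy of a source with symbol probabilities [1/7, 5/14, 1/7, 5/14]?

H(X) = -Σ p(x) log₂ p(x)
  -1/7 × log₂(1/7) = 0.4011
  -5/14 × log₂(5/14) = 0.5305
  -1/7 × log₂(1/7) = 0.4011
  -5/14 × log₂(5/14) = 0.5305
H(X) = 1.8631 bits


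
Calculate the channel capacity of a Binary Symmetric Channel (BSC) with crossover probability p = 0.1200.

For BSC with error probability p:
C = 1 - H(p) where H(p) is binary entropy
H(0.1200) = -0.1200 × log₂(0.1200) - 0.8800 × log₂(0.8800)
H(p) = 0.5294
C = 1 - 0.5294 = 0.4706 bits/use


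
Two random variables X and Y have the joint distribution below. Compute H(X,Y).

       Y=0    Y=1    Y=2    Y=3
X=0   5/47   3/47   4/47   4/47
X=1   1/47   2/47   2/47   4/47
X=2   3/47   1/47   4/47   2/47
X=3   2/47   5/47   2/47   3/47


H(X,Y) = -Σ p(x,y) log₂ p(x,y)
  p(0,0)=5/47: -0.1064 × log₂(0.1064) = 0.3439
  p(0,1)=3/47: -0.0638 × log₂(0.0638) = 0.2534
  p(0,2)=4/47: -0.0851 × log₂(0.0851) = 0.3025
  p(0,3)=4/47: -0.0851 × log₂(0.0851) = 0.3025
  p(1,0)=1/47: -0.0213 × log₂(0.0213) = 0.1182
  p(1,1)=2/47: -0.0426 × log₂(0.0426) = 0.1938
  p(1,2)=2/47: -0.0426 × log₂(0.0426) = 0.1938
  p(1,3)=4/47: -0.0851 × log₂(0.0851) = 0.3025
  p(2,0)=3/47: -0.0638 × log₂(0.0638) = 0.2534
  p(2,1)=1/47: -0.0213 × log₂(0.0213) = 0.1182
  p(2,2)=4/47: -0.0851 × log₂(0.0851) = 0.3025
  p(2,3)=2/47: -0.0426 × log₂(0.0426) = 0.1938
  p(3,0)=2/47: -0.0426 × log₂(0.0426) = 0.1938
  p(3,1)=5/47: -0.1064 × log₂(0.1064) = 0.3439
  p(3,2)=2/47: -0.0426 × log₂(0.0426) = 0.1938
  p(3,3)=3/47: -0.0638 × log₂(0.0638) = 0.2534
H(X,Y) = 3.8634 bits


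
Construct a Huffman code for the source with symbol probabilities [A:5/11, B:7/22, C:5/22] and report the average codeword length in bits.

Huffman tree construction:
Combine smallest probabilities repeatedly
Resulting codes:
  A: 0 (length 1)
  B: 11 (length 2)
  C: 10 (length 2)
Average length = Σ p(s) × length(s) = 1.5455 bits


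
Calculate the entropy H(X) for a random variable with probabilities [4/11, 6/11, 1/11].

H(X) = -Σ p(x) log₂ p(x)
  -4/11 × log₂(4/11) = 0.5307
  -6/11 × log₂(6/11) = 0.4770
  -1/11 × log₂(1/11) = 0.3145
H(X) = 1.3222 bits


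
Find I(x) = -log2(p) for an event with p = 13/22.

Information content I(x) = -log₂(p(x))
I = -log₂(13/22) = -log₂(0.5909)
I = 0.7590 bits


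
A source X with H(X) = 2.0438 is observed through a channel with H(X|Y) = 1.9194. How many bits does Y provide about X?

I(X;Y) = H(X) - H(X|Y)
I(X;Y) = 2.0438 - 1.9194 = 0.1244 bits


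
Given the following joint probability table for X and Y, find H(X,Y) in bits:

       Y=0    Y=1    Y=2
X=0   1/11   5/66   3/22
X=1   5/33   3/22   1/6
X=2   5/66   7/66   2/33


H(X,Y) = -Σ p(x,y) log₂ p(x,y)
  p(0,0)=1/11: -0.0909 × log₂(0.0909) = 0.3145
  p(0,1)=5/66: -0.0758 × log₂(0.0758) = 0.2820
  p(0,2)=3/22: -0.1364 × log₂(0.1364) = 0.3920
  p(1,0)=5/33: -0.1515 × log₂(0.1515) = 0.4125
  p(1,1)=3/22: -0.1364 × log₂(0.1364) = 0.3920
  p(1,2)=1/6: -0.1667 × log₂(0.1667) = 0.4308
  p(2,0)=5/66: -0.0758 × log₂(0.0758) = 0.2820
  p(2,1)=7/66: -0.1061 × log₂(0.1061) = 0.3433
  p(2,2)=2/33: -0.0606 × log₂(0.0606) = 0.2451
H(X,Y) = 3.0942 bits


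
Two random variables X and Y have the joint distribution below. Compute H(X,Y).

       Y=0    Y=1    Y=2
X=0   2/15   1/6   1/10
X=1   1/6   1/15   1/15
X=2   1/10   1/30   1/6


H(X,Y) = -Σ p(x,y) log₂ p(x,y)
  p(0,0)=2/15: -0.1333 × log₂(0.1333) = 0.3876
  p(0,1)=1/6: -0.1667 × log₂(0.1667) = 0.4308
  p(0,2)=1/10: -0.1000 × log₂(0.1000) = 0.3322
  p(1,0)=1/6: -0.1667 × log₂(0.1667) = 0.4308
  p(1,1)=1/15: -0.0667 × log₂(0.0667) = 0.2605
  p(1,2)=1/15: -0.0667 × log₂(0.0667) = 0.2605
  p(2,0)=1/10: -0.1000 × log₂(0.1000) = 0.3322
  p(2,1)=1/30: -0.0333 × log₂(0.0333) = 0.1636
  p(2,2)=1/6: -0.1667 × log₂(0.1667) = 0.4308
H(X,Y) = 3.0289 bits


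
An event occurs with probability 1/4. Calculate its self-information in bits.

Information content I(x) = -log₂(p(x))
I = -log₂(1/4) = -log₂(0.2500)
I = 2.0000 bits


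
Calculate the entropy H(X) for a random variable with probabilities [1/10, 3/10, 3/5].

H(X) = -Σ p(x) log₂ p(x)
  -1/10 × log₂(1/10) = 0.3322
  -3/10 × log₂(3/10) = 0.5211
  -3/5 × log₂(3/5) = 0.4422
H(X) = 1.2955 bits


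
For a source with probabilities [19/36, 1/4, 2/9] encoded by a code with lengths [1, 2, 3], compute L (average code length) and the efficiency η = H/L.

Average length L = Σ p_i × l_i = 1.6944 bits
Entropy H = 1.4688 bits
Efficiency η = H/L × 100% = 86.68%


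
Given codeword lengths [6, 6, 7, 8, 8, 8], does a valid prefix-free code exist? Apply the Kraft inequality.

Kraft inequality: Σ 2^(-l_i) ≤ 1 for prefix-free code
Calculating: 2^(-6) + 2^(-6) + 2^(-7) + 2^(-8) + 2^(-8) + 2^(-8)
= 0.015625 + 0.015625 + 0.0078125 + 0.00390625 + 0.00390625 + 0.00390625
= 0.0508
Since 0.0508 ≤ 1, prefix-free code exists


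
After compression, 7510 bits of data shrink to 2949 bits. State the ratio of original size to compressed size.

Compression ratio = Original / Compressed
= 7510 / 2949 = 2.55:1


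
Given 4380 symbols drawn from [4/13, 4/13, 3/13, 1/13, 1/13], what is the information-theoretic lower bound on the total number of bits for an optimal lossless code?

Entropy H = 2.1039 bits/symbol
Minimum bits = H × n = 2.1039 × 4380
= 9215.13 bits


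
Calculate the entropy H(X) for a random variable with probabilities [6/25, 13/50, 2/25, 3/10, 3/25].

H(X) = -Σ p(x) log₂ p(x)
  -6/25 × log₂(6/25) = 0.4941
  -13/50 × log₂(13/50) = 0.5053
  -2/25 × log₂(2/25) = 0.2915
  -3/10 × log₂(3/10) = 0.5211
  -3/25 × log₂(3/25) = 0.3671
H(X) = 2.1791 bits


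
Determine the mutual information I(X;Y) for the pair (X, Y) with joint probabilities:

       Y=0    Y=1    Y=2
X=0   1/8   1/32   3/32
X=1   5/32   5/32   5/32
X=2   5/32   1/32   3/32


H(X) = 1.5271, H(Y) = 1.5310, H(X,Y) = 3.0016
I(X;Y) = H(X) + H(Y) - H(X,Y) = 0.0565 bits


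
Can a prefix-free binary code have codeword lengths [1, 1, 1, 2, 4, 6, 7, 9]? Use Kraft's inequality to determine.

Kraft inequality: Σ 2^(-l_i) ≤ 1 for prefix-free code
Calculating: 2^(-1) + 2^(-1) + 2^(-1) + 2^(-2) + 2^(-4) + 2^(-6) + 2^(-7) + 2^(-9)
= 0.5 + 0.5 + 0.5 + 0.25 + 0.0625 + 0.015625 + 0.0078125 + 0.001953125
= 1.8379
Since 1.8379 > 1, prefix-free code does not exist


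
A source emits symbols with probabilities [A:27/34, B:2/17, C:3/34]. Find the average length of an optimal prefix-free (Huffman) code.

Huffman tree construction:
Combine smallest probabilities repeatedly
Resulting codes:
  A: 1 (length 1)
  B: 01 (length 2)
  C: 00 (length 2)
Average length = Σ p(s) × length(s) = 1.2059 bits


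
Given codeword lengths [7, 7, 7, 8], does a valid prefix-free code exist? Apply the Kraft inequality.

Kraft inequality: Σ 2^(-l_i) ≤ 1 for prefix-free code
Calculating: 2^(-7) + 2^(-7) + 2^(-7) + 2^(-8)
= 0.0078125 + 0.0078125 + 0.0078125 + 0.00390625
= 0.0273
Since 0.0273 ≤ 1, prefix-free code exists


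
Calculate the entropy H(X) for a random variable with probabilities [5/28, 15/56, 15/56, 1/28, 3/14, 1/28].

H(X) = -Σ p(x) log₂ p(x)
  -5/28 × log₂(5/28) = 0.4438
  -15/56 × log₂(15/56) = 0.5091
  -15/56 × log₂(15/56) = 0.5091
  -1/28 × log₂(1/28) = 0.1717
  -3/14 × log₂(3/14) = 0.4762
  -1/28 × log₂(1/28) = 0.1717
H(X) = 2.2815 bits


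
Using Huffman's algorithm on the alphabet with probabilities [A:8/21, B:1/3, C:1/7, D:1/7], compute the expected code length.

Huffman tree construction:
Combine smallest probabilities repeatedly
Resulting codes:
  A: 0 (length 1)
  B: 11 (length 2)
  C: 100 (length 3)
  D: 101 (length 3)
Average length = Σ p(s) × length(s) = 1.9048 bits


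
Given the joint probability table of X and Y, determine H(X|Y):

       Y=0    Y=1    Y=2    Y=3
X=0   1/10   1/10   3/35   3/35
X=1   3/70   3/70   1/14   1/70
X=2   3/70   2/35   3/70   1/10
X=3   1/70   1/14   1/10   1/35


H(X|Y) = Σ_y p(y) H(X|Y=y)
  p(Y=0) = 1/5, H(X|Y=0) = 1.7244
  p(Y=1) = 19/70, H(X|Y=1) = 1.9313
  p(Y=2) = 3/10, H(X|Y=2) = 1.9387
  p(Y=3) = 8/35, H(X|Y=3) = 1.6774
H(X|Y) = 0.2000×1.7244 + 0.2714×1.9313 + 0.3000×1.9387 + 0.2286×1.6774 = 1.8341 bits


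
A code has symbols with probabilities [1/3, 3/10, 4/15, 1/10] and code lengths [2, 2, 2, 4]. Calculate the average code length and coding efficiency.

Average length L = Σ p_i × l_i = 2.2000 bits
Entropy H = 1.8901 bits
Efficiency η = H/L × 100% = 85.91%


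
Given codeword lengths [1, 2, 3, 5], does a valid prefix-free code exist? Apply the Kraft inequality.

Kraft inequality: Σ 2^(-l_i) ≤ 1 for prefix-free code
Calculating: 2^(-1) + 2^(-2) + 2^(-3) + 2^(-5)
= 0.5 + 0.25 + 0.125 + 0.03125
= 0.9062
Since 0.9062 ≤ 1, prefix-free code exists


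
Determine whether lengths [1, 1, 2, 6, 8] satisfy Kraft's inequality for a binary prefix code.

Kraft inequality: Σ 2^(-l_i) ≤ 1 for prefix-free code
Calculating: 2^(-1) + 2^(-1) + 2^(-2) + 2^(-6) + 2^(-8)
= 0.5 + 0.5 + 0.25 + 0.015625 + 0.00390625
= 1.2695
Since 1.2695 > 1, prefix-free code does not exist


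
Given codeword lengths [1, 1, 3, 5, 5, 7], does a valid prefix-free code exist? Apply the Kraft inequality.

Kraft inequality: Σ 2^(-l_i) ≤ 1 for prefix-free code
Calculating: 2^(-1) + 2^(-1) + 2^(-3) + 2^(-5) + 2^(-5) + 2^(-7)
= 0.5 + 0.5 + 0.125 + 0.03125 + 0.03125 + 0.0078125
= 1.1953
Since 1.1953 > 1, prefix-free code does not exist


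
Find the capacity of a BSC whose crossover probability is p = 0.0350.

For BSC with error probability p:
C = 1 - H(p) where H(p) is binary entropy
H(0.0350) = -0.0350 × log₂(0.0350) - 0.9650 × log₂(0.9650)
H(p) = 0.2189
C = 1 - 0.2189 = 0.7811 bits/use


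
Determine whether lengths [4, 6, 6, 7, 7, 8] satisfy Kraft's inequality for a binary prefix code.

Kraft inequality: Σ 2^(-l_i) ≤ 1 for prefix-free code
Calculating: 2^(-4) + 2^(-6) + 2^(-6) + 2^(-7) + 2^(-7) + 2^(-8)
= 0.0625 + 0.015625 + 0.015625 + 0.0078125 + 0.0078125 + 0.00390625
= 0.1133
Since 0.1133 ≤ 1, prefix-free code exists


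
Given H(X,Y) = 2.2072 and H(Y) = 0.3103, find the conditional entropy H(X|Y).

Chain rule: H(X,Y) = H(X|Y) + H(Y)
H(X|Y) = H(X,Y) - H(Y) = 2.2072 - 0.3103 = 1.8969 bits


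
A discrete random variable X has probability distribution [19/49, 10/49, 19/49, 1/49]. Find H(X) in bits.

H(X) = -Σ p(x) log₂ p(x)
  -19/49 × log₂(19/49) = 0.5300
  -10/49 × log₂(10/49) = 0.4679
  -19/49 × log₂(19/49) = 0.5300
  -1/49 × log₂(1/49) = 0.1146
H(X) = 1.6425 bits


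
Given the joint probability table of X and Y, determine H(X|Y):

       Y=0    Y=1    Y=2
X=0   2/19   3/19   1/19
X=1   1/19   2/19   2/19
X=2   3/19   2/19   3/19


H(X|Y) = Σ_y p(y) H(X|Y=y)
  p(Y=0) = 6/19, H(X|Y=0) = 1.4591
  p(Y=1) = 7/19, H(X|Y=1) = 1.5567
  p(Y=2) = 6/19, H(X|Y=2) = 1.4591
H(X|Y) = 0.3158×1.4591 + 0.3684×1.5567 + 0.3158×1.4591 = 1.4951 bits


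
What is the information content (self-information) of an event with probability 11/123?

Information content I(x) = -log₂(p(x))
I = -log₂(11/123) = -log₂(0.0894)
I = 3.4831 bits


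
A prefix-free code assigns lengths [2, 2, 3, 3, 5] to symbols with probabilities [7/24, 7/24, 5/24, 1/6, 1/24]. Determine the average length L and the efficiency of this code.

Average length L = Σ p_i × l_i = 2.5000 bits
Entropy H = 2.1303 bits
Efficiency η = H/L × 100% = 85.21%


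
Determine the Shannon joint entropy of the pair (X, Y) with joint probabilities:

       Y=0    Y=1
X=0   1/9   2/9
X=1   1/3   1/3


H(X,Y) = -Σ p(x,y) log₂ p(x,y)
  p(0,0)=1/9: -0.1111 × log₂(0.1111) = 0.3522
  p(0,1)=2/9: -0.2222 × log₂(0.2222) = 0.4822
  p(1,0)=1/3: -0.3333 × log₂(0.3333) = 0.5283
  p(1,1)=1/3: -0.3333 × log₂(0.3333) = 0.5283
H(X,Y) = 1.8911 bits


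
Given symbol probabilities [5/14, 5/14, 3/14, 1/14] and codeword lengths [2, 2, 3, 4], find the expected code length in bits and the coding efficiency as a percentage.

Average length L = Σ p_i × l_i = 2.3571 bits
Entropy H = 1.8092 bits
Efficiency η = H/L × 100% = 76.75%


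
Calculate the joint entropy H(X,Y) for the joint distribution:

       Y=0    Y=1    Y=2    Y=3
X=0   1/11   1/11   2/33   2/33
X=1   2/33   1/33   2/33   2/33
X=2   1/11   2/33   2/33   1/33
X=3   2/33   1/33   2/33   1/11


H(X,Y) = -Σ p(x,y) log₂ p(x,y)
  p(0,0)=1/11: -0.0909 × log₂(0.0909) = 0.3145
  p(0,1)=1/11: -0.0909 × log₂(0.0909) = 0.3145
  p(0,2)=2/33: -0.0606 × log₂(0.0606) = 0.2451
  p(0,3)=2/33: -0.0606 × log₂(0.0606) = 0.2451
  p(1,0)=2/33: -0.0606 × log₂(0.0606) = 0.2451
  p(1,1)=1/33: -0.0303 × log₂(0.0303) = 0.1529
  p(1,2)=2/33: -0.0606 × log₂(0.0606) = 0.2451
  p(1,3)=2/33: -0.0606 × log₂(0.0606) = 0.2451
  p(2,0)=1/11: -0.0909 × log₂(0.0909) = 0.3145
  p(2,1)=2/33: -0.0606 × log₂(0.0606) = 0.2451
  p(2,2)=2/33: -0.0606 × log₂(0.0606) = 0.2451
  p(2,3)=1/33: -0.0303 × log₂(0.0303) = 0.1529
  p(3,0)=2/33: -0.0606 × log₂(0.0606) = 0.2451
  p(3,1)=1/33: -0.0303 × log₂(0.0303) = 0.1529
  p(3,2)=2/33: -0.0606 × log₂(0.0606) = 0.2451
  p(3,3)=1/11: -0.0909 × log₂(0.0909) = 0.3145
H(X,Y) = 3.9226 bits


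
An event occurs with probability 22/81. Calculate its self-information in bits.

Information content I(x) = -log₂(p(x))
I = -log₂(22/81) = -log₂(0.2716)
I = 1.8804 bits


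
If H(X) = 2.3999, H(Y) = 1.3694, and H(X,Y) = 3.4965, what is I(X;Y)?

I(X;Y) = H(X) + H(Y) - H(X,Y)
I(X;Y) = 2.3999 + 1.3694 - 3.4965 = 0.2728 bits


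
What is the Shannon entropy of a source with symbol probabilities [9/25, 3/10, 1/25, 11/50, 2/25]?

H(X) = -Σ p(x) log₂ p(x)
  -9/25 × log₂(9/25) = 0.5306
  -3/10 × log₂(3/10) = 0.5211
  -1/25 × log₂(1/25) = 0.1858
  -11/50 × log₂(11/50) = 0.4806
  -2/25 × log₂(2/25) = 0.2915
H(X) = 2.0095 bits


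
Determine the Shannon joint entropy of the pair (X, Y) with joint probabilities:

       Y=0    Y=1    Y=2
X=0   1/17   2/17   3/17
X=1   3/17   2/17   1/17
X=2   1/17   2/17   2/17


H(X,Y) = -Σ p(x,y) log₂ p(x,y)
  p(0,0)=1/17: -0.0588 × log₂(0.0588) = 0.2404
  p(0,1)=2/17: -0.1176 × log₂(0.1176) = 0.3632
  p(0,2)=3/17: -0.1765 × log₂(0.1765) = 0.4416
  p(1,0)=3/17: -0.1765 × log₂(0.1765) = 0.4416
  p(1,1)=2/17: -0.1176 × log₂(0.1176) = 0.3632
  p(1,2)=1/17: -0.0588 × log₂(0.0588) = 0.2404
  p(2,0)=1/17: -0.0588 × log₂(0.0588) = 0.2404
  p(2,1)=2/17: -0.1176 × log₂(0.1176) = 0.3632
  p(2,2)=2/17: -0.1176 × log₂(0.1176) = 0.3632
H(X,Y) = 3.0575 bits


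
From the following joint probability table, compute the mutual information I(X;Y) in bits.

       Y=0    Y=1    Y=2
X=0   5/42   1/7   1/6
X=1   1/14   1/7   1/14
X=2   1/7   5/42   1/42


H(X) = 1.5567, H(Y) = 1.5627, H(X,Y) = 3.0373
I(X;Y) = H(X) + H(Y) - H(X,Y) = 0.0820 bits


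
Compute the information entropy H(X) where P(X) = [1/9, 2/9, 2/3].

H(X) = -Σ p(x) log₂ p(x)
  -1/9 × log₂(1/9) = 0.3522
  -2/9 × log₂(2/9) = 0.4822
  -2/3 × log₂(2/3) = 0.3900
H(X) = 1.2244 bits


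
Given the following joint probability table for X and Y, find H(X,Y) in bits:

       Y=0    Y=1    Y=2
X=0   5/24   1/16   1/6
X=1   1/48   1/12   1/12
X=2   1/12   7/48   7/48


H(X,Y) = -Σ p(x,y) log₂ p(x,y)
  p(0,0)=5/24: -0.2083 × log₂(0.2083) = 0.4715
  p(0,1)=1/16: -0.0625 × log₂(0.0625) = 0.2500
  p(0,2)=1/6: -0.1667 × log₂(0.1667) = 0.4308
  p(1,0)=1/48: -0.0208 × log₂(0.0208) = 0.1164
  p(1,1)=1/12: -0.0833 × log₂(0.0833) = 0.2987
  p(1,2)=1/12: -0.0833 × log₂(0.0833) = 0.2987
  p(2,0)=1/12: -0.0833 × log₂(0.0833) = 0.2987
  p(2,1)=7/48: -0.1458 × log₂(0.1458) = 0.4051
  p(2,2)=7/48: -0.1458 × log₂(0.1458) = 0.4051
H(X,Y) = 2.9750 bits
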